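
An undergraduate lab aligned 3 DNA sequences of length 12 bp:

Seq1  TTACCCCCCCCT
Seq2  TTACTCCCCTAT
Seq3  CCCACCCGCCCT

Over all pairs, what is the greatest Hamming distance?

Pairwise Hamming distances:
  Seq1 vs Seq2: 3
  Seq1 vs Seq3: 5
  Seq2 vs Seq3: 8
The largest is 8, between Seq2 and Seq3.

8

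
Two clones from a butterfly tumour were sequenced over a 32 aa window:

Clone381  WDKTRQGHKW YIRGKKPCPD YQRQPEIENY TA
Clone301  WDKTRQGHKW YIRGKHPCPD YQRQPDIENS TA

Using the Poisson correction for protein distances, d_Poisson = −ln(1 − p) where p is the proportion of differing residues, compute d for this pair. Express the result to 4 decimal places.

Mismatches occur at site 16 (K/H), site 26 (E/D), site 30 (Y/S).
p = 3/32 = 0.093750.
d = −ln(1 − 0.093750) = −ln(0.906250) = 0.0984.

0.0984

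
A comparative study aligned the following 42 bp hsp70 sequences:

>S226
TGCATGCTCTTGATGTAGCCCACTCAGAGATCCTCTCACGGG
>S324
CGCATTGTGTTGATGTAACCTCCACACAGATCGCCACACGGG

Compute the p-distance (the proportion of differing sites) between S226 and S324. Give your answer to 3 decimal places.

The sequences differ at positions 1 (T/C), 6 (G/T), 7 (C/G), 9 (C/G), 18 (G/A), 21 (C/T), 22 (A/C), 24 (T/A), 27 (G/C), 33 (C/G), 34 (T/C), 36 (T/A).
There are 12 differences over 42 sites, so p = 12/42 = 0.286.

0.286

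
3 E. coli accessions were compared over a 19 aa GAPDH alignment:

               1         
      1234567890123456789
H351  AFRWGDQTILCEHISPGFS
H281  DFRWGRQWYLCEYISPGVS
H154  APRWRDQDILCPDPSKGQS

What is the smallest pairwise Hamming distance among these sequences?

6

Pairwise Hamming distances:
  H351 vs H281: 6
  H351 vs H154: 8
  H281 vs H154: 11
The smallest is 6, between H351 and H281.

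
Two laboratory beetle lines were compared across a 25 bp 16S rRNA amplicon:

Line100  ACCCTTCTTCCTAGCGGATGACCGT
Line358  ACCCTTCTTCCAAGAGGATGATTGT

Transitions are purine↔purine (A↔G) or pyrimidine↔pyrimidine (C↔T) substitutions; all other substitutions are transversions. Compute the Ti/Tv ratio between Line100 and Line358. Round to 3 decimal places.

Differing sites — 12:T/A (Tv); 15:C/A (Tv); 22:C/T (Ti); 23:C/T (Ti).
Of the 4 differences, 2 transitions and 2 transversions, so Ti/Tv = 2/2 = 1.000.

1.000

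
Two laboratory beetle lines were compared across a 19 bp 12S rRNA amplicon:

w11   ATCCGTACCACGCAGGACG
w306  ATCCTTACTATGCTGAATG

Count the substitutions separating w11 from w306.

6

The sequences differ at positions 5 (G/T), 9 (C/T), 11 (C/T), 14 (A/T), 16 (G/A), 18 (C/T).
That gives 6 mismatches out of 19 aligned sites, so the Hamming distance is 6.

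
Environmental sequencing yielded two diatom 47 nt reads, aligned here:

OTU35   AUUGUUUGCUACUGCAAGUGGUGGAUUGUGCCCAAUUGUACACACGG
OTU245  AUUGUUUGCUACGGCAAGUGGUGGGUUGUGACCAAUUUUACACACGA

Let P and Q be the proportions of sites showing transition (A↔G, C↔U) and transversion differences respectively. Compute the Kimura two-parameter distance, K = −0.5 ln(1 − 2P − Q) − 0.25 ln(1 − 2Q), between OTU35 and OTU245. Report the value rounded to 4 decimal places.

0.1148

The sequences differ at positions 13 (U/G, transversion), 25 (A/G, transition), 31 (C/A, transversion), 38 (G/U, transversion), 47 (G/A, transition).
Of the 5 differences, 2 transitions and 3 transversions over 47 sites: P = 2/47 = 0.042553, Q = 3/47 = 0.063830.
d = −0.5·ln(0.851064) − 0.25·ln(0.872340) = −0.5·(-0.161268) − 0.25·(-0.136576) = 0.1148.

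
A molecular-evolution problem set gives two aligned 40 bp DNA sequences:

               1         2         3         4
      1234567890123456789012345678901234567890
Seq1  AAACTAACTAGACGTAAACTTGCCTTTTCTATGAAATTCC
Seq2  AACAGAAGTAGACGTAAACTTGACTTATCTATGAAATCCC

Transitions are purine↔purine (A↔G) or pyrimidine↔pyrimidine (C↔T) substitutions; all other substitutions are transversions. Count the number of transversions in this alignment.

6

Mismatches occur at site 3 (A↔C, transversion), site 4 (C↔A, transversion), site 5 (T↔G, transversion), site 8 (C↔G, transversion), site 23 (C↔A, transversion), site 27 (T↔A, transversion), site 38 (T↔C, transition).
Of the 7 differences, 1 transition and 6 transversions, so the answer is 6.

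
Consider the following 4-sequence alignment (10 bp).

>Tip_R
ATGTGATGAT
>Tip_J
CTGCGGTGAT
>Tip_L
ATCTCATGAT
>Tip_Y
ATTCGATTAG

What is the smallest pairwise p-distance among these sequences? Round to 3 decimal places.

Pairwise Hamming distances:
  Tip_R vs Tip_J: 3
  Tip_R vs Tip_L: 2
  Tip_R vs Tip_Y: 4
  Tip_J vs Tip_L: 5
  Tip_J vs Tip_Y: 5
  Tip_L vs Tip_Y: 5
The smallest is 2 mismatches, between Tip_R and Tip_L; p = 2/10 = 0.200.

0.200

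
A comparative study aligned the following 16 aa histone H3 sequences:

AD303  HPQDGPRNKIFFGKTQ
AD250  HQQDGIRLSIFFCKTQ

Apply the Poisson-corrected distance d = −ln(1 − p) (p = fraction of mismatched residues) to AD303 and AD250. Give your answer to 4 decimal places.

0.3747

The sequences differ at positions 2 (P/Q), 6 (P/I), 8 (N/L), 9 (K/S), 13 (G/C).
p = 5/16 = 0.312500.
d = −ln(1 − 0.312500) = −ln(0.687500) = 0.3747.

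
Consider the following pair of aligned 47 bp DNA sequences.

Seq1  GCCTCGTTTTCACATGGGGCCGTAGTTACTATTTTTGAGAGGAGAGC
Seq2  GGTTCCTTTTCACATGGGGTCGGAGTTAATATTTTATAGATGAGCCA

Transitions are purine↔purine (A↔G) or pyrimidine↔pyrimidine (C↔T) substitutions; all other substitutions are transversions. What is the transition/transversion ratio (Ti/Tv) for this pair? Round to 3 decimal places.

0.200

Differing sites — 2:C/G (Tv); 3:C/T (Ti); 6:G/C (Tv); 20:C/T (Ti); 23:T/G (Tv); 29:C/A (Tv); 36:T/A (Tv); 37:G/T (Tv); 41:G/T (Tv); 45:A/C (Tv); 46:G/C (Tv); 47:C/A (Tv).
Of the 12 differences, 2 transitions and 10 transversions, so Ti/Tv = 2/10 = 0.200.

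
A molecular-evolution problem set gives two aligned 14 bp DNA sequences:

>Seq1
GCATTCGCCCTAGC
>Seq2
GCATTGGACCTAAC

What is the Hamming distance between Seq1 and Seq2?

3

Differing sites — 6:C/G; 8:C/A; 13:G/A.
That gives 3 mismatches out of 14 aligned sites, so the Hamming distance is 3.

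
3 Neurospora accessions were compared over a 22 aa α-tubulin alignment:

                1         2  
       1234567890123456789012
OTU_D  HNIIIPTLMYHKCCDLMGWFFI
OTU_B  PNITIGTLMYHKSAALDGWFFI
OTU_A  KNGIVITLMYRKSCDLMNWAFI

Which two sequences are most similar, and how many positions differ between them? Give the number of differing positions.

Pairwise Hamming distances:
  OTU_D vs OTU_B: 7
  OTU_D vs OTU_A: 8
  OTU_B vs OTU_A: 11
The smallest is 7, between OTU_D and OTU_B.

7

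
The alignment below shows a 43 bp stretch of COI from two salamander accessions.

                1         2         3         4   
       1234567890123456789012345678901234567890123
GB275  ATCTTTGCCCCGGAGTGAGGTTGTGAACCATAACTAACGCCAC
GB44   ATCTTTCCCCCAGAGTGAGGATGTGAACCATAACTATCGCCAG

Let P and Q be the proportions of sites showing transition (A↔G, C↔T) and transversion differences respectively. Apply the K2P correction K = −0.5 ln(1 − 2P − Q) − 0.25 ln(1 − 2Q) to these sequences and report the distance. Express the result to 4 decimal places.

Mismatches occur at site 7 (G↔C, transversion), site 12 (G↔A, transition), site 21 (T↔A, transversion), site 37 (A↔T, transversion), site 43 (C↔G, transversion).
Of the 5 differences, 1 transition and 4 transversions over 43 sites: P = 1/43 = 0.023256, Q = 4/43 = 0.093023.
d = −0.5·ln(0.860465) − 0.25·ln(0.813954) = −0.5·(-0.150282) − 0.25·(-0.205851) = 0.1266.

0.1266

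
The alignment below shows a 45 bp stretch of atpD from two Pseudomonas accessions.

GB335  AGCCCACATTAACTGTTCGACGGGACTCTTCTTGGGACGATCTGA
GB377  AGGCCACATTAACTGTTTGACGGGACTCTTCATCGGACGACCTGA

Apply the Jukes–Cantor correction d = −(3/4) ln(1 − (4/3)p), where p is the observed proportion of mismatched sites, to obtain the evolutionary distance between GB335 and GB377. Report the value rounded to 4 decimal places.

Differing sites — 3:C/G; 18:C/T; 32:T/A; 34:G/C; 41:T/C.
p = 5/45 = 0.111111.
d = −0.75 · ln(1 − (4/3)·0.111111) = −0.75 · ln(0.851852) = −0.75 · (-0.160342) = 0.1203.

0.1203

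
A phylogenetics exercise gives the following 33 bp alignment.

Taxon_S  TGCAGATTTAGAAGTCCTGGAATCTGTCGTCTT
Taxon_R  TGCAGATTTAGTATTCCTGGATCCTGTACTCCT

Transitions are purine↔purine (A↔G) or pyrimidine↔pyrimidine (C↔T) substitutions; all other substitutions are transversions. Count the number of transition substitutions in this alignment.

2

Mismatches occur at site 12 (A→T, transversion), site 14 (G→T, transversion), site 22 (A→T, transversion), site 23 (T→C, transition), site 28 (C→A, transversion), site 29 (G→C, transversion), site 32 (T→C, transition).
Of the 7 differences, 2 transitions and 5 transversions, so the answer is 2.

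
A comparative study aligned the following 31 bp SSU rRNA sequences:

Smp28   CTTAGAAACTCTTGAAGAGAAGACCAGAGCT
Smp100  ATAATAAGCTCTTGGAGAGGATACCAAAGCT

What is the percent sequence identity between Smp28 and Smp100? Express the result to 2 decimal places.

Differing sites — 1:C/A; 3:T/A; 5:G/T; 8:A/G; 15:A/G; 20:A/G; 22:G/T; 27:G/A.
23 of the 31 sites match, so the percent identity is 23/31 × 100 = 74.19%.

74.19%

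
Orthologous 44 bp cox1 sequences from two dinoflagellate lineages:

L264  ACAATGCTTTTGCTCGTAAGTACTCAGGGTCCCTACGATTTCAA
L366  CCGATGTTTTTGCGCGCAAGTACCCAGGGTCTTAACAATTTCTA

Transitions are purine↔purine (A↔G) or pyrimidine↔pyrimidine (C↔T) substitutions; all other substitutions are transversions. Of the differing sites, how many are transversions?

Mismatches occur at site 1 (A→C, transversion), site 3 (A→G, transition), site 7 (C→T, transition), site 14 (T→G, transversion), site 17 (T→C, transition), site 24 (T→C, transition), site 32 (C→T, transition), site 33 (C→T, transition), site 34 (T→A, transversion), site 37 (G→A, transition), site 43 (A→T, transversion).
Of the 11 differences, 7 transitions and 4 transversions, so the answer is 4.

4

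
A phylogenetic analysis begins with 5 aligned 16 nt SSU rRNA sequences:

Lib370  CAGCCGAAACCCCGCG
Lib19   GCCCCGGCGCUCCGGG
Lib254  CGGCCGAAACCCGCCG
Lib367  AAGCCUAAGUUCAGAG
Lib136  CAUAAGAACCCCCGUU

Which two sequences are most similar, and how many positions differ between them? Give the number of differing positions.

Pairwise Hamming distances:
  Lib370 vs Lib19: 8
  Lib370 vs Lib254: 3
  Lib370 vs Lib367: 7
  Lib370 vs Lib136: 6
  Lib19 vs Lib254: 10
  Lib19 vs Lib367: 9
  Lib19 vs Lib136: 11
  Lib254 vs Lib367: 9
  Lib254 vs Lib136: 9
  Lib367 vs Lib136: 11
The smallest is 3, between Lib370 and Lib254.

3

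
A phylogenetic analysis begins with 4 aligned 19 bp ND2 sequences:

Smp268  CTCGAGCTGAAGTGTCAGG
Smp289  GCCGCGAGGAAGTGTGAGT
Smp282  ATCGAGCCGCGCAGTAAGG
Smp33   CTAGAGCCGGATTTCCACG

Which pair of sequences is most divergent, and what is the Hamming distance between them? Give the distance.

Pairwise Hamming distances:
  Smp268 vs Smp289: 7
  Smp268 vs Smp282: 7
  Smp268 vs Smp33: 7
  Smp289 vs Smp282: 11
  Smp289 vs Smp33: 13
  Smp282 vs Smp33: 10
The largest is 13, between Smp289 and Smp33.

13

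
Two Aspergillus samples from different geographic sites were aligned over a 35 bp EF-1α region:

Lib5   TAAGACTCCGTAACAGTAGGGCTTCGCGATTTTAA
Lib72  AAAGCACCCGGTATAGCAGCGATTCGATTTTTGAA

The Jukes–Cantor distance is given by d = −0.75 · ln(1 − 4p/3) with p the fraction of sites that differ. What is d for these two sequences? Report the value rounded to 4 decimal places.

Differing sites — 1:T/A; 5:A/C; 6:C/A; 7:T/C; 11:T/G; 12:A/T; 14:C/T; 17:T/C; 20:G/C; 22:C/A; 27:C/A; 28:G/T; 29:A/T; 33:T/G.
p = 14/35 = 0.400000.
d = −0.75 · ln(1 − (4/3)·0.400000) = −0.75 · ln(0.466667) = −0.75 · (-0.762139) = 0.5716.

0.5716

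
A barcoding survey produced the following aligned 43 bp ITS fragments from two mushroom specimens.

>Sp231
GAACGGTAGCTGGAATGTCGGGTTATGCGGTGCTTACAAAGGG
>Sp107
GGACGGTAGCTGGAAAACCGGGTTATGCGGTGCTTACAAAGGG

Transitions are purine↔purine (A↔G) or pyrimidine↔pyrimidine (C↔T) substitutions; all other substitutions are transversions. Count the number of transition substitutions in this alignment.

3

The sequences differ at positions 2 (A/G, transition), 16 (T/A, transversion), 17 (G/A, transition), 18 (T/C, transition).
Of the 4 differences, 3 transitions and 1 transversion, so the answer is 3.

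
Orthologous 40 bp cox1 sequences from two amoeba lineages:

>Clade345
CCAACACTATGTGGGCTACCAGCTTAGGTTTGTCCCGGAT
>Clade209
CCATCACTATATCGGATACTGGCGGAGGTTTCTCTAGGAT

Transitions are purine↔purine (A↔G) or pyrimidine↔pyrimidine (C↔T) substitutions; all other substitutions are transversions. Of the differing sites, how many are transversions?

7

Mismatches occur at site 4 (A↔T, transversion), site 11 (G↔A, transition), site 13 (G↔C, transversion), site 16 (C↔A, transversion), site 20 (C↔T, transition), site 21 (A↔G, transition), site 24 (T↔G, transversion), site 25 (T↔G, transversion), site 32 (G↔C, transversion), site 35 (C↔T, transition), site 36 (C↔A, transversion).
Of the 11 differences, 4 transitions and 7 transversions, so the answer is 7.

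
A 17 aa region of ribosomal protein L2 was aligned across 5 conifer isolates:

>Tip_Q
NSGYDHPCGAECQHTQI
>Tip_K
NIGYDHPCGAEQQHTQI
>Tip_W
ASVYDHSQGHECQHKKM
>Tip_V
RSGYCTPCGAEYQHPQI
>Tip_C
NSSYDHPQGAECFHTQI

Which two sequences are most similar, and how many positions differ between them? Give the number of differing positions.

2

Pairwise Hamming distances:
  Tip_Q vs Tip_K: 2
  Tip_Q vs Tip_W: 8
  Tip_Q vs Tip_V: 5
  Tip_Q vs Tip_C: 3
  Tip_K vs Tip_W: 10
  Tip_K vs Tip_V: 6
  Tip_K vs Tip_C: 5
  Tip_W vs Tip_V: 11
  Tip_W vs Tip_C: 8
  Tip_V vs Tip_C: 8
The smallest is 2, between Tip_Q and Tip_K.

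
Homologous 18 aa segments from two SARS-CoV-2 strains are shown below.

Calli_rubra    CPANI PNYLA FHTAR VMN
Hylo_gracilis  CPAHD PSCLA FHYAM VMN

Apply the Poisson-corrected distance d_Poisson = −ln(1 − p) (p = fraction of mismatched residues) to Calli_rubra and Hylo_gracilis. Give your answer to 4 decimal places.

The sequences differ at positions 4 (N/H), 5 (I/D), 7 (N/S), 8 (Y/C), 13 (T/Y), 15 (R/M).
p = 6/18 = 0.333333.
d = −ln(1 − 0.333333) = −ln(0.666667) = 0.4055.

0.4055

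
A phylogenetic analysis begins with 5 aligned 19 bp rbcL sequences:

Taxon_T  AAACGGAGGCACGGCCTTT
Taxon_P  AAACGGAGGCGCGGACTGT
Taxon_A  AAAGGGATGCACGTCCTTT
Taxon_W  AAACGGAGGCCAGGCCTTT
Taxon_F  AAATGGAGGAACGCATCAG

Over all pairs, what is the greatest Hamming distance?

10

Pairwise Hamming distances:
  Taxon_T vs Taxon_P: 3
  Taxon_T vs Taxon_A: 3
  Taxon_T vs Taxon_W: 2
  Taxon_T vs Taxon_F: 8
  Taxon_P vs Taxon_A: 6
  Taxon_P vs Taxon_W: 4
  Taxon_P vs Taxon_F: 8
  Taxon_A vs Taxon_W: 5
  Taxon_A vs Taxon_F: 9
  Taxon_W vs Taxon_F: 10
The largest is 10, between Taxon_W and Taxon_F.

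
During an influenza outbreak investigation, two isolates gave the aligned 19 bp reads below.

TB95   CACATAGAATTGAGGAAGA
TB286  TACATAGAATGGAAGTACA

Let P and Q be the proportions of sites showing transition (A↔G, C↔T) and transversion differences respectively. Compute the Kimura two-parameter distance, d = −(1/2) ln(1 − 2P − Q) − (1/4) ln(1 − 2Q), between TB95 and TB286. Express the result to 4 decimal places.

The sequences differ at positions 1 (C/T, transition), 11 (T/G, transversion), 14 (G/A, transition), 16 (A/T, transversion), 18 (G/C, transversion).
Of the 5 differences, 2 transitions and 3 transversions over 19 sites: P = 2/19 = 0.105263, Q = 3/19 = 0.157895.
d = −0.5·ln(0.631579) − 0.25·ln(0.684210) = −0.5·(-0.459532) − 0.25·(-0.379490) = 0.3246.

0.3246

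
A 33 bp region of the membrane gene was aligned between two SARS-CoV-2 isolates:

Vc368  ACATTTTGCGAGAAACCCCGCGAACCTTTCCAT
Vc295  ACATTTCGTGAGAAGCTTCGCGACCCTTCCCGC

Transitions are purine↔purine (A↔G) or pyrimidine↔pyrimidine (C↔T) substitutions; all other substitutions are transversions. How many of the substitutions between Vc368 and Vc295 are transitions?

8

Differing sites — 7:T/C (Ti); 9:C/T (Ti); 15:A/G (Ti); 17:C/T (Ti); 18:C/T (Ti); 24:A/C (Tv); 29:T/C (Ti); 32:A/G (Ti); 33:T/C (Ti).
Of the 9 differences, 8 transitions and 1 transversion, so the answer is 8.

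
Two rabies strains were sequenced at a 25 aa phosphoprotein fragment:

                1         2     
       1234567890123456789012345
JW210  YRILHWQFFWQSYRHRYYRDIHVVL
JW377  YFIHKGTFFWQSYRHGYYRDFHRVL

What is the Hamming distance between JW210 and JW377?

Differing sites — 2:R/F; 4:L/H; 5:H/K; 6:W/G; 7:Q/T; 16:R/G; 21:I/F; 23:V/R.
That gives 8 mismatches out of 25 aligned sites, so the Hamming distance is 8.

8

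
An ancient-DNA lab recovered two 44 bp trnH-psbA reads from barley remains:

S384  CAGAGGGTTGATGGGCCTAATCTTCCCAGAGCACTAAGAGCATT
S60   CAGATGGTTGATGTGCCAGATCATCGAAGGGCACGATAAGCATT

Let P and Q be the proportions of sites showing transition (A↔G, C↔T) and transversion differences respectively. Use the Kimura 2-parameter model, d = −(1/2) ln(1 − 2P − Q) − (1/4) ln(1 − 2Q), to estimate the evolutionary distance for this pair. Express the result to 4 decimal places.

0.3045

Mismatches occur at site 5 (G→T, transversion), site 14 (G→T, transversion), site 18 (T→A, transversion), site 19 (A→G, transition), site 23 (T→A, transversion), site 26 (C→G, transversion), site 27 (C→A, transversion), site 30 (A→G, transition), site 35 (T→G, transversion), site 37 (A→T, transversion), site 38 (G→A, transition).
Of the 11 differences, 3 transitions and 8 transversions over 44 sites: P = 3/44 = 0.068182, Q = 8/44 = 0.181818.
d = −0.5·ln(0.681818) − 0.25·ln(0.636364) = −0.5·(-0.382993) − 0.25·(-0.451985) = 0.3045.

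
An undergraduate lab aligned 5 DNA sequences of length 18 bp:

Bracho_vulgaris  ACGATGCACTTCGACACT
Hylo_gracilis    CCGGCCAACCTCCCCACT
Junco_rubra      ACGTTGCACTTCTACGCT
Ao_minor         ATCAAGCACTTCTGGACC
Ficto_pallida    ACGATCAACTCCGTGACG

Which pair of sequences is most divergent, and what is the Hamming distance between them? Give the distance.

Pairwise Hamming distances:
  Bracho_vulgaris vs Hylo_gracilis: 8
  Bracho_vulgaris vs Junco_rubra: 3
  Bracho_vulgaris vs Ao_minor: 7
  Bracho_vulgaris vs Ficto_pallida: 6
  Hylo_gracilis vs Junco_rubra: 9
  Hylo_gracilis vs Ao_minor: 12
  Hylo_gracilis vs Ficto_pallida: 9
  Junco_rubra vs Ao_minor: 8
  Junco_rubra vs Ficto_pallida: 9
  Ao_minor vs Ficto_pallida: 9
The largest is 12, between Hylo_gracilis and Ao_minor.

12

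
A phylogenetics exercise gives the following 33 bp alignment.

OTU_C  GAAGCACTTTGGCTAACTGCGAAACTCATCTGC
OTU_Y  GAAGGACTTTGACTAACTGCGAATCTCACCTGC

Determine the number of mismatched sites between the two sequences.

Mismatches occur at site 5 (C→G), site 12 (G→A), site 24 (A→T), site 29 (T→C).
That gives 4 mismatches out of 33 aligned sites, so the Hamming distance is 4.

4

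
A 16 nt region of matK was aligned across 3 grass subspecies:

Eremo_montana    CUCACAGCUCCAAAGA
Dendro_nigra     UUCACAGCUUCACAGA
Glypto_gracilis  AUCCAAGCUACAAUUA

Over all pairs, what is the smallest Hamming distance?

Pairwise Hamming distances:
  Eremo_montana vs Dendro_nigra: 3
  Eremo_montana vs Glypto_gracilis: 6
  Dendro_nigra vs Glypto_gracilis: 7
The smallest is 3, between Eremo_montana and Dendro_nigra.

3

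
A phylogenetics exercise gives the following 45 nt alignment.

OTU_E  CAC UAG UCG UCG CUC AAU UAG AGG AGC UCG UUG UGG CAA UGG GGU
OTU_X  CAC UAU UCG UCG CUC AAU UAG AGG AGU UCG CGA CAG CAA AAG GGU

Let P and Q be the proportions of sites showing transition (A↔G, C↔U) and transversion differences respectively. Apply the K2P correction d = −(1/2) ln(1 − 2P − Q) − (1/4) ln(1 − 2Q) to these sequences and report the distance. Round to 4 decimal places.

0.2385

Differing sites — 6:G/U (Tv); 27:C/U (Ti); 31:U/C (Ti); 32:U/G (Tv); 33:G/A (Ti); 34:U/C (Ti); 35:G/A (Ti); 40:U/A (Tv); 41:G/A (Ti).
Of the 9 differences, 6 transitions and 3 transversions over 45 sites: P = 6/45 = 0.133333, Q = 3/45 = 0.066667.
d = −0.5·ln(0.666667) − 0.25·ln(0.866666) = −0.5·(-0.405465) − 0.25·(-0.143102) = 0.2385.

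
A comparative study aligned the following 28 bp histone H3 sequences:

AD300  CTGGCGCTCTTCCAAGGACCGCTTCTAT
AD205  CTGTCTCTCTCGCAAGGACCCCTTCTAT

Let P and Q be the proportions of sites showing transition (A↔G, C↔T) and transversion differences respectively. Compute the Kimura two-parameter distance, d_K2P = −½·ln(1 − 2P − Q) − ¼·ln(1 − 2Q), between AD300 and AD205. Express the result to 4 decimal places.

0.2047

Differing sites — 4:G/T (Tv); 6:G/T (Tv); 11:T/C (Ti); 12:C/G (Tv); 21:G/C (Tv).
Of the 5 differences, 1 transition and 4 transversions over 28 sites: P = 1/28 = 0.035714, Q = 4/28 = 0.142857.
d = −0.5·ln(0.785715) − 0.25·ln(0.714286) = −0.5·(-0.241161) − 0.25·(-0.336472) = 0.2047.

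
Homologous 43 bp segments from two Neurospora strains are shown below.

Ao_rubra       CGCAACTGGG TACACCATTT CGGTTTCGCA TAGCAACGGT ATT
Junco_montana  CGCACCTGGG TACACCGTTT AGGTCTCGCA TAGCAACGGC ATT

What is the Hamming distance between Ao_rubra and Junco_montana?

5

Mismatches occur at site 5 (A→C), site 17 (A→G), site 21 (C→A), site 25 (T→C), site 40 (T→C).
That gives 5 mismatches out of 43 aligned sites, so the Hamming distance is 5.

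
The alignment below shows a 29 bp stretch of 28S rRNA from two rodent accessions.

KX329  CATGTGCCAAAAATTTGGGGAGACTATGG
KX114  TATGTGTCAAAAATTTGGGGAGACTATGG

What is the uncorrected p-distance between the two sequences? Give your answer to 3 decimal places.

0.069

Mismatches occur at site 1 (C/T), site 7 (C/T).
There are 2 differences over 29 sites, so p = 2/29 = 0.069.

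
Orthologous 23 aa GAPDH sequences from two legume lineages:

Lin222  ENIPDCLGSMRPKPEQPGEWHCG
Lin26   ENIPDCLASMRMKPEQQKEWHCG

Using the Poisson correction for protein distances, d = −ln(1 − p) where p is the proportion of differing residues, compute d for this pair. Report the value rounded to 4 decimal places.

0.1911

Mismatches occur at site 8 (G/A), site 12 (P/M), site 17 (P/Q), site 18 (G/K).
p = 4/23 = 0.173913.
d = −ln(1 − 0.173913) = −ln(0.826087) = 0.1911.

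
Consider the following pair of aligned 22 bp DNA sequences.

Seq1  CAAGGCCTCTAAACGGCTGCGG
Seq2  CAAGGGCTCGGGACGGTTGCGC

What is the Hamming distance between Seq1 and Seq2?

Mismatches occur at site 6 (C↔G), site 10 (T↔G), site 11 (A↔G), site 12 (A↔G), site 17 (C↔T), site 22 (G↔C).
That gives 6 mismatches out of 22 aligned sites, so the Hamming distance is 6.

6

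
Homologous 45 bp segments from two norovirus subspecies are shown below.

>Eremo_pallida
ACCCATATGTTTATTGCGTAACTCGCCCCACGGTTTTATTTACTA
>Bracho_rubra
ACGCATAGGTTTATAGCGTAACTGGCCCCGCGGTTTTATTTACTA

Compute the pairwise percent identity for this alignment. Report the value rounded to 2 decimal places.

88.89%

Mismatches occur at site 3 (C/G), site 8 (T/G), site 15 (T/A), site 24 (C/G), site 30 (A/G).
40 of the 45 sites match, so the percent identity is 40/45 × 100 = 88.89%.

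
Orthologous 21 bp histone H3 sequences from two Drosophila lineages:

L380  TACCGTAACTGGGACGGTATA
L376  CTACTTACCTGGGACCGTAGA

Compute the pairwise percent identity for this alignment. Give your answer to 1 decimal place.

The sequences differ at positions 1 (T/C), 2 (A/T), 3 (C/A), 5 (G/T), 8 (A/C), 16 (G/C), 20 (T/G).
14 of the 21 sites match, so the percent identity is 14/21 × 100 = 66.7%.

66.7%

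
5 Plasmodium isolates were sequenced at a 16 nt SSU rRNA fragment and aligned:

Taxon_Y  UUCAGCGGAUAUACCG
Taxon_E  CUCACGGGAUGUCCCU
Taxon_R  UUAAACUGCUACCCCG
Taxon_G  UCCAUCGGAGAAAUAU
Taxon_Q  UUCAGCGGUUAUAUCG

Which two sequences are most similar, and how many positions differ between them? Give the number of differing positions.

Pairwise Hamming distances:
  Taxon_Y vs Taxon_E: 6
  Taxon_Y vs Taxon_R: 6
  Taxon_Y vs Taxon_G: 7
  Taxon_Y vs Taxon_Q: 2
  Taxon_E vs Taxon_R: 9
  Taxon_E vs Taxon_G: 10
  Taxon_E vs Taxon_Q: 8
  Taxon_R vs Taxon_G: 11
  Taxon_R vs Taxon_Q: 7
  Taxon_G vs Taxon_Q: 7
The smallest is 2, between Taxon_Y and Taxon_Q.

2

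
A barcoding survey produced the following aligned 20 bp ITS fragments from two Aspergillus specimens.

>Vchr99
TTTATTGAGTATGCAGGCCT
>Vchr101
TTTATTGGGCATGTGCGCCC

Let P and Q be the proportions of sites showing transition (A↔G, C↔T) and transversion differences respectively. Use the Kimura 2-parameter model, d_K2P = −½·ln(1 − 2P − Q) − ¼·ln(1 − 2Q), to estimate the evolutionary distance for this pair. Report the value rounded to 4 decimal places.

Differing sites — 8:A/G (Ti); 10:T/C (Ti); 14:C/T (Ti); 15:A/G (Ti); 16:G/C (Tv); 20:T/C (Ti).
Of the 6 differences, 5 transitions and 1 transversion over 20 sites: P = 5/20 = 0.250000, Q = 1/20 = 0.050000.
d = −0.5·ln(0.450000) − 0.25·ln(0.900000) = −0.5·(-0.798508) − 0.25·(-0.105361) = 0.4256.

0.4256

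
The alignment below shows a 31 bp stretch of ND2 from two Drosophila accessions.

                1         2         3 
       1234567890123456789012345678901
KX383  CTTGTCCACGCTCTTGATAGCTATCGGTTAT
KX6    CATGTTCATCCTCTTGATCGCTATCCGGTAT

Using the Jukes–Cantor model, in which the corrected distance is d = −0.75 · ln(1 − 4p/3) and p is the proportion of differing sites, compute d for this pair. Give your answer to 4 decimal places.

The sequences differ at positions 2 (T/A), 6 (C/T), 9 (C/T), 10 (G/C), 19 (A/C), 26 (G/C), 28 (T/G).
p = 7/31 = 0.225806.
d = −0.75 · ln(1 − (4/3)·0.225806) = −0.75 · ln(0.698925) = −0.75 · (-0.358212) = 0.2687.

0.2687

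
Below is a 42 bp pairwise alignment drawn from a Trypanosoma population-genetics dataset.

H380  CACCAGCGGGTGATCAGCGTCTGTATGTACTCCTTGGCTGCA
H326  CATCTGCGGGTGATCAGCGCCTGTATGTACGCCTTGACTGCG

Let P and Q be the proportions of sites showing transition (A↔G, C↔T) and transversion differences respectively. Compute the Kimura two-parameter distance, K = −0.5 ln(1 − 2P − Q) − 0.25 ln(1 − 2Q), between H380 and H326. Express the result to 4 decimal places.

0.1610

The sequences differ at positions 3 (C/T, transition), 5 (A/T, transversion), 20 (T/C, transition), 31 (T/G, transversion), 37 (G/A, transition), 42 (A/G, transition).
Of the 6 differences, 4 transitions and 2 transversions over 42 sites: P = 4/42 = 0.095238, Q = 2/42 = 0.047619.
d = −0.5·ln(0.761905) − 0.25·ln(0.904762) = −0.5·(-0.271933) − 0.25·(-0.100083) = 0.1610.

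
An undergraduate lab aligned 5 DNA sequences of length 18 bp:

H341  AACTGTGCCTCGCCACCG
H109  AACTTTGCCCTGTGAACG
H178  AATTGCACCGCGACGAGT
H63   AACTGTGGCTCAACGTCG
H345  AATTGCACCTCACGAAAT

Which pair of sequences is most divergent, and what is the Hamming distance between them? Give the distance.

11

Pairwise Hamming distances:
  H341 vs H109: 6
  H341 vs H178: 9
  H341 vs H63: 5
  H341 vs H345: 8
  H109 vs H178: 11
  H109 vs H63: 9
  H109 vs H345: 10
  H178 vs H63: 9
  H178 vs H345: 6
  H63 vs H345: 10
The largest is 11, between H109 and H178.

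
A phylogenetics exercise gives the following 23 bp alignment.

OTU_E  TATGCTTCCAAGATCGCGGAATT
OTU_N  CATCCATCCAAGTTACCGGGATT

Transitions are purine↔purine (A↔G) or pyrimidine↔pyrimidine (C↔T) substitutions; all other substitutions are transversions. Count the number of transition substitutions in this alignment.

Differing sites — 1:T/C (Ti); 4:G/C (Tv); 6:T/A (Tv); 13:A/T (Tv); 15:C/A (Tv); 16:G/C (Tv); 20:A/G (Ti).
Of the 7 differences, 2 transitions and 5 transversions, so the answer is 2.

2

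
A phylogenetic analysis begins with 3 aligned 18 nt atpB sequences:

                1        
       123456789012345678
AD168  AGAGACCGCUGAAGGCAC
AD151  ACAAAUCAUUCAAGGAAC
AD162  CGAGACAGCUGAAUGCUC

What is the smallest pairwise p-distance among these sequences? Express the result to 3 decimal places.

Pairwise Hamming distances:
  AD168 vs AD151: 7
  AD168 vs AD162: 4
  AD151 vs AD162: 11
The smallest is 4 mismatches, between AD168 and AD162; p = 4/18 = 0.222.

0.222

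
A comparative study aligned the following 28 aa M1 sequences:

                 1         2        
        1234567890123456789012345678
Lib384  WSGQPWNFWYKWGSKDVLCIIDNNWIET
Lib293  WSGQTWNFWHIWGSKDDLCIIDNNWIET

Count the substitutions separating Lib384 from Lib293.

4

Mismatches occur at site 5 (P/T), site 10 (Y/H), site 11 (K/I), site 17 (V/D).
That gives 4 mismatches out of 28 aligned sites, so the Hamming distance is 4.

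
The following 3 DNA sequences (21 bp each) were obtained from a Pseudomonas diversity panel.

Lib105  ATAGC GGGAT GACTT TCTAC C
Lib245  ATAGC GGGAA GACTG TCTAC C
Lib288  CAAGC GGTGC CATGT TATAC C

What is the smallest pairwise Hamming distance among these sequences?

Pairwise Hamming distances:
  Lib105 vs Lib245: 2
  Lib105 vs Lib288: 9
  Lib245 vs Lib288: 10
The smallest is 2, between Lib105 and Lib245.

2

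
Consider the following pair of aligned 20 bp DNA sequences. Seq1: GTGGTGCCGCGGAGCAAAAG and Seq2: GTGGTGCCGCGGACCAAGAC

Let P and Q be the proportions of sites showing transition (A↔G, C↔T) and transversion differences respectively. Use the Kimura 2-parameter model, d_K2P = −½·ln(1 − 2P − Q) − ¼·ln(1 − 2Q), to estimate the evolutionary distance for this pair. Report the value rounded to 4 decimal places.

0.1674

Differing sites — 14:G/C (Tv); 18:A/G (Ti); 20:G/C (Tv).
Of the 3 differences, 1 transition and 2 transversions over 20 sites: P = 1/20 = 0.050000, Q = 2/20 = 0.100000.
d = −0.5·ln(0.800000) − 0.25·ln(0.800000) = −0.5·(-0.223144) − 0.25·(-0.223144) = 0.1674.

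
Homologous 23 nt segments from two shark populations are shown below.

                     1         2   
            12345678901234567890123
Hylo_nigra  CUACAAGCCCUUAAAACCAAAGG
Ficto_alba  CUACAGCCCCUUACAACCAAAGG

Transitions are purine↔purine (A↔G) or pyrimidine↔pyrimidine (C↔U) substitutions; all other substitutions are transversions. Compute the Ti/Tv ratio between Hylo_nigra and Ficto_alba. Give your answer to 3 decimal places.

Mismatches occur at site 6 (A→G, transition), site 7 (G→C, transversion), site 14 (A→C, transversion).
Of the 3 differences, 1 transition and 2 transversions, so Ti/Tv = 1/2 = 0.500.

0.500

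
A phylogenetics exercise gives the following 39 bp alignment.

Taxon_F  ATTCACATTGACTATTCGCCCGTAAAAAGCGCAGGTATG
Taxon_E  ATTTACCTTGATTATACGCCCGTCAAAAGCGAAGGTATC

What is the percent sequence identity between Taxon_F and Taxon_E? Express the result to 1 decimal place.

The sequences differ at positions 4 (C/T), 7 (A/C), 12 (C/T), 16 (T/A), 24 (A/C), 32 (C/A), 39 (G/C).
32 of the 39 sites match, so the percent identity is 32/39 × 100 = 82.1%.

82.1%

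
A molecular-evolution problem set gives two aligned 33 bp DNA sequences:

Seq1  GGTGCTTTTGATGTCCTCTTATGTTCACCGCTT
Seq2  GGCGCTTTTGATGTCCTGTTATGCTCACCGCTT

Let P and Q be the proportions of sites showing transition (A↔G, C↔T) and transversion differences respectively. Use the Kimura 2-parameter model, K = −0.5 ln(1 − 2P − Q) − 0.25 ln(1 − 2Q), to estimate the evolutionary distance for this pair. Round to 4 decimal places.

0.0978

Differing sites — 3:T/C (Ti); 18:C/G (Tv); 24:T/C (Ti).
Of the 3 differences, 2 transitions and 1 transversion over 33 sites: P = 2/33 = 0.060606, Q = 1/33 = 0.030303.
d = −0.5·ln(0.848485) − 0.25·ln(0.939394) = −0.5·(-0.164303) − 0.25·(-0.062520) = 0.0978.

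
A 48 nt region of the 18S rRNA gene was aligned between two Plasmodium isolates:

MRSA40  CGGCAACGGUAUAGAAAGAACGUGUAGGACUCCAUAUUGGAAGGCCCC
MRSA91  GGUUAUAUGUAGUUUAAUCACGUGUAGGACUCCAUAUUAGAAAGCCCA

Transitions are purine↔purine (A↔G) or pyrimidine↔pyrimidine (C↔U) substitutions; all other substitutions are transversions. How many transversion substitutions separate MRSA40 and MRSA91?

12

Mismatches occur at site 1 (C→G, transversion), site 3 (G→U, transversion), site 4 (C→U, transition), site 6 (A→U, transversion), site 7 (C→A, transversion), site 8 (G→U, transversion), site 12 (U→G, transversion), site 13 (A→U, transversion), site 14 (G→U, transversion), site 15 (A→U, transversion), site 18 (G→U, transversion), site 19 (A→C, transversion), site 39 (G→A, transition), site 43 (G→A, transition), site 48 (C→A, transversion).
Of the 15 differences, 3 transitions and 12 transversions, so the answer is 12.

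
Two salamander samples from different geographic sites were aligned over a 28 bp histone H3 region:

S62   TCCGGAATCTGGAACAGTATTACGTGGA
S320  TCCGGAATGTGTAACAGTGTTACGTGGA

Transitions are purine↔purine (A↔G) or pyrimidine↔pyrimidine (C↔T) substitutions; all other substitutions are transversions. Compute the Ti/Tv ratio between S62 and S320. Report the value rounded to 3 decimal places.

The sequences differ at positions 9 (C/G, transversion), 12 (G/T, transversion), 19 (A/G, transition).
Of the 3 differences, 1 transition and 2 transversions, so Ti/Tv = 1/2 = 0.500.

0.500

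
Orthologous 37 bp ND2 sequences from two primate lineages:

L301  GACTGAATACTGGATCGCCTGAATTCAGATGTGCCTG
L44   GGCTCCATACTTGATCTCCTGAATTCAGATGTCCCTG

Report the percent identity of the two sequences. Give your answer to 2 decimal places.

83.78%

Differing sites — 2:A/G; 5:G/C; 6:A/C; 12:G/T; 17:G/T; 33:G/C.
31 of the 37 sites match, so the percent identity is 31/37 × 100 = 83.78%.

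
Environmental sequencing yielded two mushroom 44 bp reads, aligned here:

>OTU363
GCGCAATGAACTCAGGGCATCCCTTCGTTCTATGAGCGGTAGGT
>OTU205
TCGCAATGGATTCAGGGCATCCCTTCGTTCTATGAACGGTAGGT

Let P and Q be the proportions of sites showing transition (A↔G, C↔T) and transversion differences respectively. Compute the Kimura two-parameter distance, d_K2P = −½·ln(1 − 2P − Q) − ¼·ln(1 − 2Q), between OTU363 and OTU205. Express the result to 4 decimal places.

Differing sites — 1:G/T (Tv); 9:A/G (Ti); 11:C/T (Ti); 36:G/A (Ti).
Of the 4 differences, 3 transitions and 1 transversion over 44 sites: P = 3/44 = 0.068182, Q = 1/44 = 0.022727.
d = −0.5·ln(0.840909) − 0.25·ln(0.954546) = −0.5·(-0.173272) − 0.25·(-0.046519) = 0.0983.

0.0983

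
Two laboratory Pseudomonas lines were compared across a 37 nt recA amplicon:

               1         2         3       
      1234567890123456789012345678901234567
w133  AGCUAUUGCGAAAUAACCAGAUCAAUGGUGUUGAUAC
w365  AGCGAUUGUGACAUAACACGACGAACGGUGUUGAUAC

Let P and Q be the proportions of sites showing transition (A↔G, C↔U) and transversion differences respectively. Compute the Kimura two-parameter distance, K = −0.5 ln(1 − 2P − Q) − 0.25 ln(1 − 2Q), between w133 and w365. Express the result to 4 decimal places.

Differing sites — 4:U/G (Tv); 9:C/U (Ti); 12:A/C (Tv); 18:C/A (Tv); 19:A/C (Tv); 22:U/C (Ti); 23:C/G (Tv); 26:U/C (Ti).
Of the 8 differences, 3 transitions and 5 transversions over 37 sites: P = 3/37 = 0.081081, Q = 5/37 = 0.135135.
d = −0.5·ln(0.702703) − 0.25·ln(0.729730) = −0.5·(-0.352821) − 0.25·(-0.315081) = 0.2552.

0.2552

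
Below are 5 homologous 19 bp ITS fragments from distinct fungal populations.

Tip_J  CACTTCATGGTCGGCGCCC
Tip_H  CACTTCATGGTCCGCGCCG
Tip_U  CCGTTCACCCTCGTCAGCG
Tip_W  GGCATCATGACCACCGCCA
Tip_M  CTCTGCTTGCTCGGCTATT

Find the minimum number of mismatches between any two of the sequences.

2

Pairwise Hamming distances:
  Tip_J vs Tip_H: 2
  Tip_J vs Tip_U: 9
  Tip_J vs Tip_W: 8
  Tip_J vs Tip_M: 8
  Tip_H vs Tip_U: 9
  Tip_H vs Tip_W: 8
  Tip_H vs Tip_M: 9
  Tip_U vs Tip_W: 13
  Tip_U vs Tip_M: 11
  Tip_W vs Tip_M: 13
The smallest is 2, between Tip_J and Tip_H.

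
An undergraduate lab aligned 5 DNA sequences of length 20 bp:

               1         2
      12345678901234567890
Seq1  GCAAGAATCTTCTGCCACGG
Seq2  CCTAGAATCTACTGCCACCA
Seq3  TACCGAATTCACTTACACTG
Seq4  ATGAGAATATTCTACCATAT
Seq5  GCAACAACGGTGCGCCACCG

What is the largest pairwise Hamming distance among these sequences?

Pairwise Hamming distances:
  Seq1 vs Seq2: 5
  Seq1 vs Seq3: 10
  Seq1 vs Seq4: 8
  Seq1 vs Seq5: 7
  Seq2 vs Seq3: 10
  Seq2 vs Seq4: 9
  Seq2 vs Seq5: 10
  Seq3 vs Seq4: 12
  Seq3 vs Seq5: 14
  Seq4 vs Seq5: 13
The largest is 14, between Seq3 and Seq5.

14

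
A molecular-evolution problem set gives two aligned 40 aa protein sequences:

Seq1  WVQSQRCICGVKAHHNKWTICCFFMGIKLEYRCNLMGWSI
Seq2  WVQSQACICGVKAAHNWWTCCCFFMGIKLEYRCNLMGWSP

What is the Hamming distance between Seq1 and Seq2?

5

The sequences differ at positions 6 (R/A), 14 (H/A), 17 (K/W), 20 (I/C), 40 (I/P).
That gives 5 mismatches out of 40 aligned sites, so the Hamming distance is 5.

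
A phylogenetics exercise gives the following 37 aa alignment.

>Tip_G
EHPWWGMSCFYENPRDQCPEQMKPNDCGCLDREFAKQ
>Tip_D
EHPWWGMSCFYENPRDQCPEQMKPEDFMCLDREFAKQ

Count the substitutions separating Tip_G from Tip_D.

3

Mismatches occur at site 25 (N→E), site 27 (C→F), site 28 (G→M).
That gives 3 mismatches out of 37 aligned sites, so the Hamming distance is 3.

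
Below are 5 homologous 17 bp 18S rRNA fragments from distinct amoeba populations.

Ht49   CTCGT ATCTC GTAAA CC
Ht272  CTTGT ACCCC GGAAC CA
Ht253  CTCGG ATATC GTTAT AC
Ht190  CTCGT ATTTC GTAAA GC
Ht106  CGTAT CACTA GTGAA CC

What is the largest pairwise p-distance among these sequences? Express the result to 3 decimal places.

0.647

Pairwise Hamming distances:
  Ht49 vs Ht272: 6
  Ht49 vs Ht253: 5
  Ht49 vs Ht190: 2
  Ht49 vs Ht106: 7
  Ht272 vs Ht253: 10
  Ht272 vs Ht190: 8
  Ht272 vs Ht106: 10
  Ht253 vs Ht190: 5
  Ht253 vs Ht106: 11
  Ht190 vs Ht106: 9
The largest is 11 mismatches, between Ht253 and Ht106; p = 11/17 = 0.647.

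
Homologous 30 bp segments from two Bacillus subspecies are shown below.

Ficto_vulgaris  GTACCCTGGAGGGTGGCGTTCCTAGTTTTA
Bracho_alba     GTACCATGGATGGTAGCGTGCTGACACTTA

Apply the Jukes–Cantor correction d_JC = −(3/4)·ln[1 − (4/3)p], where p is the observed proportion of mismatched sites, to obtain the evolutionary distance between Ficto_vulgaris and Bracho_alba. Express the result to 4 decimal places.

0.3831

Differing sites — 6:C/A; 11:G/T; 15:G/A; 20:T/G; 22:C/T; 23:T/G; 25:G/C; 26:T/A; 27:T/C.
p = 9/30 = 0.300000.
d = −0.75 · ln(1 − (4/3)·0.300000) = −0.75 · ln(0.600000) = −0.75 · (-0.510826) = 0.3831.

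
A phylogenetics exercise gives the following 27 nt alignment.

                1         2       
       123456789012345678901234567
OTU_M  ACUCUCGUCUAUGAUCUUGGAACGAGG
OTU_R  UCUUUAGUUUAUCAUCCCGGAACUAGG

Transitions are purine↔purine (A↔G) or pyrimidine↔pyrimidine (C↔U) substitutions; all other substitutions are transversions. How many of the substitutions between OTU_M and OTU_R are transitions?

The sequences differ at positions 1 (A/U, transversion), 4 (C/U, transition), 6 (C/A, transversion), 9 (C/U, transition), 13 (G/C, transversion), 17 (U/C, transition), 18 (U/C, transition), 24 (G/U, transversion).
Of the 8 differences, 4 transitions and 4 transversions, so the answer is 4.

4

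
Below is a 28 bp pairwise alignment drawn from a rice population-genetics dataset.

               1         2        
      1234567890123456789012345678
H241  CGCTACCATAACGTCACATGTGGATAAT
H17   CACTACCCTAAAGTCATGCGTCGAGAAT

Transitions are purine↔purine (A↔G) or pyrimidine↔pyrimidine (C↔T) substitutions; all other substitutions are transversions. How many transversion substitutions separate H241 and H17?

4

Differing sites — 2:G/A (Ti); 8:A/C (Tv); 12:C/A (Tv); 17:C/T (Ti); 18:A/G (Ti); 19:T/C (Ti); 22:G/C (Tv); 25:T/G (Tv).
Of the 8 differences, 4 transitions and 4 transversions, so the answer is 4.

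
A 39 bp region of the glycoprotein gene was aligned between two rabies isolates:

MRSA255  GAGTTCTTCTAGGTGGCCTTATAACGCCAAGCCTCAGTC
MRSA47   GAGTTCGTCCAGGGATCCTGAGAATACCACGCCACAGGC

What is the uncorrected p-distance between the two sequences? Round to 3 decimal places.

0.308

Mismatches occur at site 7 (T↔G), site 10 (T↔C), site 14 (T↔G), site 15 (G↔A), site 16 (G↔T), site 20 (T↔G), site 22 (T↔G), site 25 (C↔T), site 26 (G↔A), site 30 (A↔C), site 34 (T↔A), site 38 (T↔G).
There are 12 differences over 39 sites, so p = 12/39 = 0.308.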